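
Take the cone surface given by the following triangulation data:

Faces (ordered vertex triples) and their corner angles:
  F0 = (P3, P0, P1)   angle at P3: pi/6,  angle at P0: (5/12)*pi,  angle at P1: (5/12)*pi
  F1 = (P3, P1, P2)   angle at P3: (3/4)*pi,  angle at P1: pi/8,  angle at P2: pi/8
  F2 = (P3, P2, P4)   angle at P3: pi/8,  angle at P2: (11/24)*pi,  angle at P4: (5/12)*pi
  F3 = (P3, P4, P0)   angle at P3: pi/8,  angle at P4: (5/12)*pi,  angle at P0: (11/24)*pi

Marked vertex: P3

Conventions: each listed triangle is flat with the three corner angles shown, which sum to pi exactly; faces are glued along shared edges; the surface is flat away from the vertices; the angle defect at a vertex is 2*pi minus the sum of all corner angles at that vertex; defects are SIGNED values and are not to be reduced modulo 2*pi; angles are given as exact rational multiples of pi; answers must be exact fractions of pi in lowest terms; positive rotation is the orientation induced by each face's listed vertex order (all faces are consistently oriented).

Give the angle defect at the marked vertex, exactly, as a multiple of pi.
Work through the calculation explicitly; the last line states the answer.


Sum of corner angles at P3: (7/6)*pi
defect = 2*pi - (7/6)*pi

Answer: defect(P3) = (5/6)*pi


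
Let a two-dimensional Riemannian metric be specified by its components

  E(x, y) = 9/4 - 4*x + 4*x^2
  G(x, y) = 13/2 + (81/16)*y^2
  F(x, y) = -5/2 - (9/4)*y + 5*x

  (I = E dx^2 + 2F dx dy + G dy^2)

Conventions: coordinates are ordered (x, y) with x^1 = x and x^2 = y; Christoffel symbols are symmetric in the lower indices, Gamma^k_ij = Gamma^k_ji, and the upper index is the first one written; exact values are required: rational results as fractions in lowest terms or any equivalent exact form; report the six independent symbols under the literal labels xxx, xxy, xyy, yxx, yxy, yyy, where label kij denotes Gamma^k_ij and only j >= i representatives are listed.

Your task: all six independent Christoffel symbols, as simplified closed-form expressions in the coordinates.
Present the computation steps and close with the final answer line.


E = 9/4 - 4*x + 4*x^2; F = -5/2 - (9/4)*y + 5*x; G = 13/2 + (81/16)*y^2
Gamma^k_ij = (1/2) g^{kl} (d_i g_jl + d_j g_il - d_l g_ij), with g^inv = (1/(EG-F^2)) [[G, -F], [-F, E]]
first partials: E_x = -4 + 8*x, E_y = 0, F_x = 5, F_y = -9/4, G_x = 0, G_y = (81/8)*y
D = EG - F^2 = 67/8 - (45/4)*y - x + (405/64)*y^2 + (45/2)*x*y + x^2 - (81/4)*x*y^2 + (81/4)*x^2*y^2
expanded: Gamma^x_xx = (G E_x - 2F F_x + F E_y)/(2D), Gamma^x_xy = (G E_y - F G_x)/(2D), Gamma^x_yy = (2G F_y - G G_x - F G_y)/(2D), Gamma^y_xx = (2E F_x - E E_y - F E_x)/(2D), Gamma^y_xy = (E G_x - F E_y)/(2D), Gamma^y_yy = (E G_y - 2F F_y + F G_x)/(2D); substitute and cancel common factors

Answer: Gamma_xxx = (1296*x*y^2 + 64*x - 648*y^2 + 720*y - 32)/(1296*x^2*y^2 + 64*x^2 - 1296*x*y^2 + 1440*x*y - 64*x + 405*y^2 - 720*y + 536), Gamma_xxy = 0, Gamma_xyy = (-1620*x*y + 810*y - 936)/(1296*x^2*y^2 + 64*x^2 - 1296*x*y^2 + 1440*x*y - 64*x + 405*y^2 - 720*y + 536), Gamma_yxx = (576*x*y - 288*y + 400)/(1296*x^2*y^2 + 64*x^2 - 1296*x*y^2 + 1440*x*y - 64*x + 405*y^2 - 720*y + 536), Gamma_yxy = 0, Gamma_yyy = (1296*x^2*y - 1296*x*y + 720*x + 405*y - 360)/(1296*x^2*y^2 + 64*x^2 - 1296*x*y^2 + 1440*x*y - 64*x + 405*y^2 - 720*y + 536)


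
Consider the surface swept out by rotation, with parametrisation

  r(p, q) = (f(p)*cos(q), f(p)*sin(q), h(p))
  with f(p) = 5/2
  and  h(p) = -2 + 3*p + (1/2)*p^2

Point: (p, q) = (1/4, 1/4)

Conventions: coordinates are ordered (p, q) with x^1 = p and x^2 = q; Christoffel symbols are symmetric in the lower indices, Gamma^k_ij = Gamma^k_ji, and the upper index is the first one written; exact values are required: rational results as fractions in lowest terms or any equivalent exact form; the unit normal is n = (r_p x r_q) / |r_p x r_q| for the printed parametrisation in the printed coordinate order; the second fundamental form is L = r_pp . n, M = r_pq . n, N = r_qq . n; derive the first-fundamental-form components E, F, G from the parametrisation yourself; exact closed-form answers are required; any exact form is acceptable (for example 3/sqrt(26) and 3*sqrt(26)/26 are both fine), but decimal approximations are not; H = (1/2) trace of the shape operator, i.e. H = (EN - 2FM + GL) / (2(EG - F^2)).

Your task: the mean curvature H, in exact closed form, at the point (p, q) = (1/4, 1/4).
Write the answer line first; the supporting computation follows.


Answer: H = 1/5

f = 5/2, f' = 0, f'' = 0, h' = 13/4, h'' = 1
E = 169/16, F = 0, G = 25/4; answer radicand W^2 = 169/16
unnormalised second-form numerators: l = 0, m = 0, n = 65/8; L = l/sqrt(169/16), and similarly M = m/sqrt(W^2), N = n/sqrt(W^2)
H = (E*n - 2*F*m + G*l) / (2*(EG - F^2)*sqrt(W^2)); E*n - 2*F*m + G*l = 10985/128, EG - F^2 = 4225/64, so H = (13/20)/sqrt(169/16)


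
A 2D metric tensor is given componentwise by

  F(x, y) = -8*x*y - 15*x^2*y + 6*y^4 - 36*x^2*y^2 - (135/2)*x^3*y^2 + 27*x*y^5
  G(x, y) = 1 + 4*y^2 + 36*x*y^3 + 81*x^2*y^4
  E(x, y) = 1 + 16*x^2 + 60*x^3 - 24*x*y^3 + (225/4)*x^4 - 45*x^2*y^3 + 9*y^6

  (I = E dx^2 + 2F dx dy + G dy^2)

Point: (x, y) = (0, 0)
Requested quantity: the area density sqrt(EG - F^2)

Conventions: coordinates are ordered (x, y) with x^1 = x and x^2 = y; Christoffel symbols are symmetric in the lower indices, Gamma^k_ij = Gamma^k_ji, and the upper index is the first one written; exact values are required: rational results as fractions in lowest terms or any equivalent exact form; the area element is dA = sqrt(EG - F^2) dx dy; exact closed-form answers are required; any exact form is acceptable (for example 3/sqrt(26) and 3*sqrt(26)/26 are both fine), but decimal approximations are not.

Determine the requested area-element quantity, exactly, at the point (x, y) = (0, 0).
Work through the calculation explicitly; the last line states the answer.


E = 1, F = 0, G = 1; EG - F^2 = 1

Answer: sqrt(EG - F^2) = 1


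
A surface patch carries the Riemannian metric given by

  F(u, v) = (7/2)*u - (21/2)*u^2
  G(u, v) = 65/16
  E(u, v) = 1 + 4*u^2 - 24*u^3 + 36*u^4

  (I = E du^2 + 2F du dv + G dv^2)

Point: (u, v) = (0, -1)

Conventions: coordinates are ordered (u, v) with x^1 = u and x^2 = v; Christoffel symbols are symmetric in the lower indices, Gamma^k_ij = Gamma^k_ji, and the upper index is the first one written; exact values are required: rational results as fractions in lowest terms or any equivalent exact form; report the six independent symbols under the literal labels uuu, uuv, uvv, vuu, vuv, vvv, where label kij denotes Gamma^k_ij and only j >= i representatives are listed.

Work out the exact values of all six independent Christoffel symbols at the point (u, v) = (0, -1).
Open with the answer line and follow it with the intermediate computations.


Answer: Gamma_uuu = 0, Gamma_uuv = 0, Gamma_uvv = 0, Gamma_vuu = 56/65, Gamma_vuv = 0, Gamma_vvv = 0

E = 1, F = 0, G = 65/16 at the point
E_u = 0, E_v = 0, F_u = 7/2, F_v = 0, G_u = 0, G_v = 0
EG - F^2 = 65/16;  g^inv = (16/65) * [[65/16, 0], [0, 1]]
first-kind symbols [ij,l] = (1/2)(d_i g_jl + d_j g_il - d_l g_ij): [uu,u] = E_u/2 = 0, [uu,v] = F_u - E_v/2 = 7/2, [uv,u] = E_v/2 = 0, [uv,v] = G_u/2 = 0, [vv,u] = F_v - G_u/2 = 0, [vv,v] = G_v/2 = 0
Gamma^u_ij = (G*[ij,u] - F*[ij,v])/(EG - F^2), Gamma^v_ij = (E*[ij,v] - F*[ij,u])/(EG - F^2)


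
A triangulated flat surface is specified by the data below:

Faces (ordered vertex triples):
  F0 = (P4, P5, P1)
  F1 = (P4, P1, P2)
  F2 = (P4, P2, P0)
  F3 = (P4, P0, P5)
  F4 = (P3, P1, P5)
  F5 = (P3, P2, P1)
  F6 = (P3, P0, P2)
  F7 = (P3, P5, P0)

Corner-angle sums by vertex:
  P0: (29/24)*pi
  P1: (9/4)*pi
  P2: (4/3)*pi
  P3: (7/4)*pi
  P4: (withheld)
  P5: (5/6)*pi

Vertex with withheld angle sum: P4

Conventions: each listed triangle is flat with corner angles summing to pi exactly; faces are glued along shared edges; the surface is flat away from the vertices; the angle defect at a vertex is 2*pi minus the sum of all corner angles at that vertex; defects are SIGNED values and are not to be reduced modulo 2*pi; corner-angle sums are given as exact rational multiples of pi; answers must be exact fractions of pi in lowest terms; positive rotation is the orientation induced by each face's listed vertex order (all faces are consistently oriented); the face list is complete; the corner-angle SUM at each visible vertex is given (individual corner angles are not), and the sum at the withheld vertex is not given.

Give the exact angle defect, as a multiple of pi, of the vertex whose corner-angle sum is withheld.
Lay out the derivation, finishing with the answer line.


V = 6, E = 12, F = 8; chi = V - E + F = 2
Gauss-Bonnet: total defect = 2*pi*chi = 4*pi; visible defects sum to (21/8)*pi

Answer: defect(P4) = (11/8)*pi


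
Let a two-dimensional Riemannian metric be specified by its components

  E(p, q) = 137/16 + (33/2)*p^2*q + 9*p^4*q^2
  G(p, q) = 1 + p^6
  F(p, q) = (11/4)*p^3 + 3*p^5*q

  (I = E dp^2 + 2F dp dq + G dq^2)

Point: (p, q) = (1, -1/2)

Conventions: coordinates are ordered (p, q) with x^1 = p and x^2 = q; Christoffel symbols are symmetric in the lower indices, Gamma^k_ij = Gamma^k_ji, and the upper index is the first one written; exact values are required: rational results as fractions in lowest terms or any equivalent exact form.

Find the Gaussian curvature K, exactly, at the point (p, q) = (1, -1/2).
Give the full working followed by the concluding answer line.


E = 41/16, F = 5/4, G = 2, EG - F^2 = 57/16 at the point
E_p = -15/2, E_q = 15/2, F_p = 3/4, F_q = 3, G_p = 6, G_q = 0
E_qq = 18, F_pq = 15, G_pp = 30
Brioschi: K = (det M1 - det M2) / (EG - F^2)^2 with the standard first/second-derivative matrices M1, M2.
M1 = [[-E_qq/2 + F_pq - G_pp/2, E_p/2, F_p - E_q/2], [F_q - G_p/2, E, F], [G_q/2, F, G]] = [[-9, -15/4, -3], [0, 41/16, 5/4], [0, 5/4, 2]]; det M1 = -513/16
M2 = [[0, E_q/2, G_p/2], [E_q/2, E, F], [G_p/2, F, G]] = [[0, 15/4, 3], [15/4, 41/16, 5/4], [3, 5/4, 2]]; det M2 = -369/16
det M1 - det M2 = -9; K = -9 / (57/16)^2 = -256/361

Answer: K = -256/361


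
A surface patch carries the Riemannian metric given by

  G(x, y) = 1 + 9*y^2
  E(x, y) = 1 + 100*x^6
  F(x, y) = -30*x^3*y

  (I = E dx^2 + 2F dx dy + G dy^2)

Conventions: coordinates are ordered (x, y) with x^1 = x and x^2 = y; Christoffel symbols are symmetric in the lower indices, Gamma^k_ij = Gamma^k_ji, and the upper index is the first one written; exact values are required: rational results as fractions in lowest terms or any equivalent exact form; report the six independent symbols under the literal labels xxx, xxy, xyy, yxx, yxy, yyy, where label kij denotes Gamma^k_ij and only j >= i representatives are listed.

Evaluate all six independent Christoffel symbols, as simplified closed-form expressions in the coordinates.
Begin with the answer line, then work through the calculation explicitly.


Answer: Gamma_xxx = 300*x^5/(100*x^6 + 9*y^2 + 1), Gamma_xxy = 0, Gamma_xyy = -30*x^3/(100*x^6 + 9*y^2 + 1), Gamma_yxx = -90*x^2*y/(100*x^6 + 9*y^2 + 1), Gamma_yxy = 0, Gamma_yyy = 9*y/(100*x^6 + 9*y^2 + 1)

E = 1 + 100*x^6; F = -30*x^3*y; G = 1 + 9*y^2
Gamma^k_ij = (1/2) g^{kl} (d_i g_jl + d_j g_il - d_l g_ij), with g^inv = (1/(EG-F^2)) [[G, -F], [-F, E]]
first partials: E_x = 600*x^5, E_y = 0, F_x = -90*x^2*y, F_y = -30*x^3, G_x = 0, G_y = 18*y
D = EG - F^2 = 1 + 9*y^2 + 100*x^6
expanded: Gamma^x_xx = (G E_x - 2F F_x + F E_y)/(2D), Gamma^x_xy = (G E_y - F G_x)/(2D), Gamma^x_yy = (2G F_y - G G_x - F G_y)/(2D), Gamma^y_xx = (2E F_x - E E_y - F E_x)/(2D), Gamma^y_xy = (E G_x - F E_y)/(2D), Gamma^y_yy = (E G_y - 2F F_y + F G_x)/(2D); substitute and cancel common factors


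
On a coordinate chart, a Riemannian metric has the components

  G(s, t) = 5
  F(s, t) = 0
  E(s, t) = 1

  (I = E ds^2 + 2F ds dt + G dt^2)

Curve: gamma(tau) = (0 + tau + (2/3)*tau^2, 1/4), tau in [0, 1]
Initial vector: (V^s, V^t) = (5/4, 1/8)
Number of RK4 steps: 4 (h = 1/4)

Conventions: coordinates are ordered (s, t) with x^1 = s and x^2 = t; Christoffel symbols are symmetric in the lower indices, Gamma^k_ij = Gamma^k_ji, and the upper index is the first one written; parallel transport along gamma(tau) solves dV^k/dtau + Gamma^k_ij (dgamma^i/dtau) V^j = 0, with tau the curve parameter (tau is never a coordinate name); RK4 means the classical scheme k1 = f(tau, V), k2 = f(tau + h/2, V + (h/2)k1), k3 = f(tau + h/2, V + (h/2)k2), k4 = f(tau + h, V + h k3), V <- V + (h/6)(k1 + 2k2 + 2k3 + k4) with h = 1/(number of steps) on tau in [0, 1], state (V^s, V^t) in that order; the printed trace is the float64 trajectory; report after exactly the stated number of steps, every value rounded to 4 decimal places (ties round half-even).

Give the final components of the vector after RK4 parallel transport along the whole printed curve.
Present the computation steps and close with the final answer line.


gamma'(tau) = (1 + (4/3)*tau, 0); f(tau, V)^k = -Gamma^k_ij(gamma(tau)) gamma'^i(tau) V^j; h = 1/4; intermediate values shown to 6 dp
curve data and Christoffel symbols at the stage parameters:
  tau = 0.000000: gamma = (0.000000, 0.250000), gamma' = (1.000000, 0.000000); Gamma_sss = 0.000000, Gamma_sst = 0.000000, Gamma_stt = 0.000000, Gamma_tss = 0.000000, Gamma_tst = 0.000000, Gamma_ttt = 0.000000
  tau = 0.125000: gamma = (0.135417, 0.250000), gamma' = (1.166667, 0.000000); Gamma_sss = 0.000000, Gamma_sst = 0.000000, Gamma_stt = 0.000000, Gamma_tss = 0.000000, Gamma_tst = 0.000000, Gamma_ttt = 0.000000
  tau = 0.250000: gamma = (0.291667, 0.250000), gamma' = (1.333333, 0.000000); Gamma_sss = 0.000000, Gamma_sst = 0.000000, Gamma_stt = 0.000000, Gamma_tss = 0.000000, Gamma_tst = 0.000000, Gamma_ttt = 0.000000
  tau = 0.375000: gamma = (0.468750, 0.250000), gamma' = (1.500000, 0.000000); Gamma_sss = 0.000000, Gamma_sst = 0.000000, Gamma_stt = 0.000000, Gamma_tss = 0.000000, Gamma_tst = 0.000000, Gamma_ttt = 0.000000
  tau = 0.500000: gamma = (0.666667, 0.250000), gamma' = (1.666667, 0.000000); Gamma_sss = 0.000000, Gamma_sst = 0.000000, Gamma_stt = 0.000000, Gamma_tss = 0.000000, Gamma_tst = 0.000000, Gamma_ttt = 0.000000
  tau = 0.625000: gamma = (0.885417, 0.250000), gamma' = (1.833333, 0.000000); Gamma_sss = 0.000000, Gamma_sst = 0.000000, Gamma_stt = 0.000000, Gamma_tss = 0.000000, Gamma_tst = 0.000000, Gamma_ttt = 0.000000
  tau = 0.750000: gamma = (1.125000, 0.250000), gamma' = (2.000000, 0.000000); Gamma_sss = 0.000000, Gamma_sst = 0.000000, Gamma_stt = 0.000000, Gamma_tss = 0.000000, Gamma_tst = 0.000000, Gamma_ttt = 0.000000
  tau = 0.875000: gamma = (1.385417, 0.250000), gamma' = (2.166667, 0.000000); Gamma_sss = 0.000000, Gamma_sst = 0.000000, Gamma_stt = 0.000000, Gamma_tss = 0.000000, Gamma_tst = 0.000000, Gamma_ttt = 0.000000
  tau = 1.000000: gamma = (1.666667, 0.250000), gamma' = (2.333333, 0.000000); Gamma_sss = 0.000000, Gamma_sst = 0.000000, Gamma_stt = 0.000000, Gamma_tss = 0.000000, Gamma_tst = 0.000000, Gamma_ttt = 0.000000
step 0: V^s = 1.2500, V^t = 0.1250
step 1: k1 = (0.000000, 0.000000), k2 = (0.000000, 0.000000), k3 = (0.000000, 0.000000), k4 = (0.000000, 0.000000); V <- V + (h/6)(k1 + 2k2 + 2k3 + k4): V^s = 1.2500, V^t = 0.1250
step 2: k1 = (0.000000, 0.000000), k2 = (0.000000, 0.000000), k3 = (0.000000, 0.000000), k4 = (0.000000, 0.000000); V <- V + (h/6)(k1 + 2k2 + 2k3 + k4): V^s = 1.2500, V^t = 0.1250
step 3: k1 = (0.000000, 0.000000), k2 = (0.000000, 0.000000), k3 = (0.000000, 0.000000), k4 = (0.000000, 0.000000); V <- V + (h/6)(k1 + 2k2 + 2k3 + k4): V^s = 1.2500, V^t = 0.1250
step 4: k1 = (0.000000, 0.000000), k2 = (0.000000, 0.000000), k3 = (0.000000, 0.000000), k4 = (0.000000, 0.000000); V <- V + (h/6)(k1 + 2k2 + 2k3 + k4): V^s = 1.2500, V^t = 0.1250

Answer: V^s = 1.2500, V^t = 0.1250


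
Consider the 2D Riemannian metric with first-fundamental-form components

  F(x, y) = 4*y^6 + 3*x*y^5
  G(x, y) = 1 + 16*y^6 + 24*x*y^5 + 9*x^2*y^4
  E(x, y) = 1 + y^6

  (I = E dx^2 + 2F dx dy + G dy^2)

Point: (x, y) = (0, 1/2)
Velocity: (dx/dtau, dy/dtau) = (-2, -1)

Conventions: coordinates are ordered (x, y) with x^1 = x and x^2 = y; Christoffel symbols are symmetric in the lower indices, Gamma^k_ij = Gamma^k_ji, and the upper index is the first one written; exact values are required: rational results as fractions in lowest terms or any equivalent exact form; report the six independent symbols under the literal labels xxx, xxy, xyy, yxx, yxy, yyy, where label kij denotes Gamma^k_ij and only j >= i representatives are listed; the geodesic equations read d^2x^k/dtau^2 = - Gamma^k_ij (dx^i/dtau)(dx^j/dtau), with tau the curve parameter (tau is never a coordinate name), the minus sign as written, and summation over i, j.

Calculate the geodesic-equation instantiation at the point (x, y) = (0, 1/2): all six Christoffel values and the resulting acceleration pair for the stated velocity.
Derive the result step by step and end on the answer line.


E = 65/64, F = 1/16, G = 5/4 at the point
E_x = 0, E_y = 3/16, F_x = 3/32, F_y = 3/4, G_x = 3/4, G_y = 3
EG - F^2 = 81/64;  g^inv = (64/81) * [[5/4, -1/16], [-1/16, 65/64]]
first-kind symbols [ij,l] = (1/2)(d_i g_jl + d_j g_il - d_l g_ij): [xx,x] = E_x/2 = 0, [xx,y] = F_x - E_y/2 = 0, [xy,x] = E_y/2 = 3/32, [xy,y] = G_x/2 = 3/8, [yy,x] = F_y - G_x/2 = 3/8, [yy,y] = G_y/2 = 3/2
Gamma^x_ij = (G*[ij,x] - F*[ij,y])/(EG - F^2), Gamma^y_ij = (E*[ij,y] - F*[ij,x])/(EG - F^2)
Gamma_xxx = 0, Gamma_xxy = 2/27, Gamma_xyy = 8/27, Gamma_yxx = 0, Gamma_yxy = 8/27, Gamma_yyy = 32/27
d^2x/dtau^2 = -(Gamma_xxx*(-2)^2 + 2*Gamma_xxy*(-2)*(-1) + Gamma_xyy*(-1)^2) = -16/27
d^2y/dtau^2 = -(Gamma_yxx*(-2)^2 + 2*Gamma_yxy*(-2)*(-1) + Gamma_yyy*(-1)^2) = -64/27

Answer: Gamma_xxx = 0, Gamma_xxy = 2/27, Gamma_xyy = 8/27, Gamma_yxx = 0, Gamma_yxy = 8/27, Gamma_yyy = 32/27; accelerations (d^2x/dtau^2, d^2y/dtau^2) = (-16/27, -64/27)


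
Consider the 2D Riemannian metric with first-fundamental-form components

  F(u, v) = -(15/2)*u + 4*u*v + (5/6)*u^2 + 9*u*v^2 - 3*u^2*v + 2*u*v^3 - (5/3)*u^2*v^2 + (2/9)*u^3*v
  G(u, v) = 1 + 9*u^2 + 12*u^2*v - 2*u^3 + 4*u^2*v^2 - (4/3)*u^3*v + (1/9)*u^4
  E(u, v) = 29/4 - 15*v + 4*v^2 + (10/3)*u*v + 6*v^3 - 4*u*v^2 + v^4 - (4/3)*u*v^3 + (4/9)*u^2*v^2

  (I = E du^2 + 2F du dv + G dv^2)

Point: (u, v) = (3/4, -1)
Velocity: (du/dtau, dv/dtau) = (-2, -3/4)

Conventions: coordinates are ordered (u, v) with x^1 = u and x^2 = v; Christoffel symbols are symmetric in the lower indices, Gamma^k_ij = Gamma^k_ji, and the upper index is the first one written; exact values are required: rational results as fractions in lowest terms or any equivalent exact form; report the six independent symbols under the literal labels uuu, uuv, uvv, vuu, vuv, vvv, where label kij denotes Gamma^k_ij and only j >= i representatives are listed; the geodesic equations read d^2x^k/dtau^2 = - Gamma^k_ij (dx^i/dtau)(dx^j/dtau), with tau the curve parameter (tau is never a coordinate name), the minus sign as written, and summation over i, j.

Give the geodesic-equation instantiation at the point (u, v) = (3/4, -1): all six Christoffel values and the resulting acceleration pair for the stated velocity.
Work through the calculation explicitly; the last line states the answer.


E = 17, F = -9/4, G = 337/256 at the point
E_u = -16/3, E_v = -4, F_u = -13/8, F_v = -183/32, G_u = 9/16, G_v = 27/16
EG - F^2 = 4433/256;  g^inv = (256/4433) * [[337/256, 9/4], [9/4, 17]]
first-kind symbols [ij,l] = (1/2)(d_i g_jl + d_j g_il - d_l g_ij): [uu,u] = E_u/2 = -8/3, [uu,v] = F_u - E_v/2 = 3/8, [uv,u] = E_v/2 = -2, [uv,v] = G_u/2 = 9/32, [vv,u] = F_v - G_u/2 = -6, [vv,v] = G_v/2 = 27/32
Gamma^u_ij = (G*[ij,u] - F*[ij,v])/(EG - F^2), Gamma^v_ij = (E*[ij,v] - F*[ij,u])/(EG - F^2)
Gamma_uuu = -2048/13299, Gamma_uuv = -512/4433, Gamma_uvv = -1536/4433, Gamma_vuu = 96/4433, Gamma_vuv = 72/4433, Gamma_vvv = 216/4433
d^2u/dtau^2 = -(Gamma_uuu*(-2)^2 + 2*Gamma_uuv*(-2)*(-3/4) + Gamma_uvv*(-3/4)^2) = 1184/1023
d^2v/dtau^2 = -(Gamma_vuu*(-2)^2 + 2*Gamma_vuv*(-2)*(-3/4) + Gamma_vvv*(-3/4)^2) = -111/682

Answer: Gamma_uuu = -2048/13299, Gamma_uuv = -512/4433, Gamma_uvv = -1536/4433, Gamma_vuu = 96/4433, Gamma_vuv = 72/4433, Gamma_vvv = 216/4433; accelerations (d^2u/dtau^2, d^2v/dtau^2) = (1184/1023, -111/682)


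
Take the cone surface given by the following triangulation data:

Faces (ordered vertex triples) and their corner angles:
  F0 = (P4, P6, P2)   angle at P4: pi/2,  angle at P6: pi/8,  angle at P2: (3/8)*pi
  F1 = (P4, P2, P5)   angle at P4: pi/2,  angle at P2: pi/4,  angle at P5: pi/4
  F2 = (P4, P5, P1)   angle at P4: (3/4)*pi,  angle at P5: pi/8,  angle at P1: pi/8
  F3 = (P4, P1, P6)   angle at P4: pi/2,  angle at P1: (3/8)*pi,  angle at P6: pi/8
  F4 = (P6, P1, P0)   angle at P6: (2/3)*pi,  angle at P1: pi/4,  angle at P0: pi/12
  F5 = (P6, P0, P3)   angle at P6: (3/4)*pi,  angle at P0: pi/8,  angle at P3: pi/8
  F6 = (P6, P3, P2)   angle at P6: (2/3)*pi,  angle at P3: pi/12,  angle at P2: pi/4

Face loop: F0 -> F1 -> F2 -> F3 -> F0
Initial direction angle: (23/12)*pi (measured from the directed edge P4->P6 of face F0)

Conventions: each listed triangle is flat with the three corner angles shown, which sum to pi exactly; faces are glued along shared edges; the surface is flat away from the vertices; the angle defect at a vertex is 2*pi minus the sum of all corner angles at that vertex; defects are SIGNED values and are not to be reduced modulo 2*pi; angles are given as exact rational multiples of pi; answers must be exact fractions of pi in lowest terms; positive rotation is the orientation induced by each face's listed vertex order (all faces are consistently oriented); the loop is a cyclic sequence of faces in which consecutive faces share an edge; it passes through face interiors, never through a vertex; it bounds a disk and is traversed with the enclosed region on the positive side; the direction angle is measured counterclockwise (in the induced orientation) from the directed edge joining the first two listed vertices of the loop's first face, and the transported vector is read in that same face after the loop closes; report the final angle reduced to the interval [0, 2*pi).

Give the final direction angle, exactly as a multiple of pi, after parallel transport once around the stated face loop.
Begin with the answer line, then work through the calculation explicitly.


Answer: final direction angle = (5/3)*pi

enclosed vertex P4: corner angles sum to (9/4)*pi, defect = 2*pi - (9/4)*pi = -pi/4
transport around the loop rotates by the sum of enclosed defects; add to the initial angle mod 2*pi
final angle = (23/12)*pi - pi/4 = (5/3)*pi (mod 2*pi)


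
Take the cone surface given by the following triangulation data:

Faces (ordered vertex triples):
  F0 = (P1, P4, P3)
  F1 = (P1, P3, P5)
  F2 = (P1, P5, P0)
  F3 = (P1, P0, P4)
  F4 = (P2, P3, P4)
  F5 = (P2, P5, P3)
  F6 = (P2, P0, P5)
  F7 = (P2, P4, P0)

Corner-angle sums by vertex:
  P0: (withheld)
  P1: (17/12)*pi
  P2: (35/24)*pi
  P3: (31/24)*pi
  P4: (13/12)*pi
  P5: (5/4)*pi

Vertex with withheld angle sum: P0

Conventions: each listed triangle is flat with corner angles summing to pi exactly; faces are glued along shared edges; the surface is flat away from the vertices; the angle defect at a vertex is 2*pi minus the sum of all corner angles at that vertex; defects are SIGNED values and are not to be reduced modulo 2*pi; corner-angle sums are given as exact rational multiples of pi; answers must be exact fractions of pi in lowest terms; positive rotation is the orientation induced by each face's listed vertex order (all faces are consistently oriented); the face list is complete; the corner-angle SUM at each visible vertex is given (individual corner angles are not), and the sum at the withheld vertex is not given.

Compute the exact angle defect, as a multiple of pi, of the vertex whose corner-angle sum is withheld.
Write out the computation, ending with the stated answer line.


V = 6, E = 12, F = 8; chi = V - E + F = 2
Gauss-Bonnet: total defect = 2*pi*chi = 4*pi; visible defects sum to (7/2)*pi

Answer: defect(P0) = pi/2


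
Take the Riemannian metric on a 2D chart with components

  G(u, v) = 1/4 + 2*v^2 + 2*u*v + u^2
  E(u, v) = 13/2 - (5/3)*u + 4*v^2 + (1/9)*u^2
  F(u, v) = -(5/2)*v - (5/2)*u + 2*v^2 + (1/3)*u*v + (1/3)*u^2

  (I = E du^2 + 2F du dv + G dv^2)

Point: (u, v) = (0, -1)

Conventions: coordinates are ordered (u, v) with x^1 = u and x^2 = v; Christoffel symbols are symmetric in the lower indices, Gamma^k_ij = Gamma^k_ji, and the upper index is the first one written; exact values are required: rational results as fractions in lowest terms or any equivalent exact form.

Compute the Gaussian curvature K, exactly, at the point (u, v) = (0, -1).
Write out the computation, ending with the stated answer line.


E = 21/2, F = 9/2, G = 9/4, EG - F^2 = 27/8 at the point
E_u = -5/3, E_v = -8, F_u = -17/6, F_v = -13/2, G_u = -2, G_v = -4
E_vv = 8, F_uv = 1/3, G_uu = 2
Using the Brioschi determinant formula for K from the metric derivatives:
M1 = [[-E_vv/2 + F_uv - G_uu/2, E_u/2, F_u - E_v/2], [F_v - G_u/2, E, F], [G_v/2, F, G]] = [[-14/3, -5/6, 7/6], [-11/2, 21/2, 9/2], [-2, 9/2, 9/4]]; det M1 = -367/16
M2 = [[0, E_v/2, G_u/2], [E_v/2, E, F], [G_u/2, F, G]] = [[0, -4, -1], [-4, 21/2, 9/2], [-1, 9/2, 9/4]]; det M2 = -21/2
det M1 - det M2 = -199/16; K = -199/16 / (27/8)^2 = -796/729

Answer: K = -796/729


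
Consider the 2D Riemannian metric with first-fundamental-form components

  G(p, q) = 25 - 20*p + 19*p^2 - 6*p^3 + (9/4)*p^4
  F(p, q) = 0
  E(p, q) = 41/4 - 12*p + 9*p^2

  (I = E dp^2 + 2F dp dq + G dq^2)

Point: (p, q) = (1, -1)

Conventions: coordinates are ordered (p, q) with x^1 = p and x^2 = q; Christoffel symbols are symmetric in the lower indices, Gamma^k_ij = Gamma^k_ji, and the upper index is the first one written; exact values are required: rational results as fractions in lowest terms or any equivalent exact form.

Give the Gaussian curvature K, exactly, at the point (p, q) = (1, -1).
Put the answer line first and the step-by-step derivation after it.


Answer: K = -200/2523

E = 29/4, F = 0, G = 81/4, EG - F^2 = 2349/16 at the point
E_p = 6, E_q = 0, F_p = 0, F_q = 0, G_p = 9, G_q = 0
E_qq = 0, F_pq = 0, G_pp = 29
Apply the Brioschi formula K = (det M1 - det M2)/(EG - F^2)^2 over the derivative matrices of E, F, G.
M1 = [[-E_qq/2 + F_pq - G_pp/2, E_p/2, F_p - E_q/2], [F_q - G_p/2, E, F], [G_q/2, F, G]] = [[-29/2, 3, 0], [-9/2, 29/4, 0], [0, 0, 81/4]]; det M1 = -59373/32
M2 = [[0, E_q/2, G_p/2], [E_q/2, E, F], [G_p/2, F, G]] = [[0, 0, 9/2], [0, 29/4, 0], [9/2, 0, 81/4]]; det M2 = -2349/16
det M1 - det M2 = -54675/32; K = -54675/32 / (2349/16)^2 = -200/2523


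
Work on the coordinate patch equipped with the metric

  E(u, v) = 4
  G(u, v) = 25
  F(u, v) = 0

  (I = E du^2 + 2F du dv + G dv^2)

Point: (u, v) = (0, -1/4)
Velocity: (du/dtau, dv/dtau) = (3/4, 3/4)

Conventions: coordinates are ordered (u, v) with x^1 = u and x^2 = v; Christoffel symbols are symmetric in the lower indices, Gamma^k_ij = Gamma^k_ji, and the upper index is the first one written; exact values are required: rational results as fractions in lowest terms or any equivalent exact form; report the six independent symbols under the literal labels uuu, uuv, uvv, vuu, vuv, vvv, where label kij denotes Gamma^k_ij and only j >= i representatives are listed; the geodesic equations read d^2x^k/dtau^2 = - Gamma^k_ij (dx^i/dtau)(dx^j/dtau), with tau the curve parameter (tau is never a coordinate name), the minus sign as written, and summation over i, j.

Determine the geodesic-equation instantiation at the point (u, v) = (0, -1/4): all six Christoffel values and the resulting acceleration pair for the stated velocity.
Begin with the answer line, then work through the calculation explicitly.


Answer: Gamma_uuu = 0, Gamma_uuv = 0, Gamma_uvv = 0, Gamma_vuu = 0, Gamma_vuv = 0, Gamma_vvv = 0; accelerations (d^2u/dtau^2, d^2v/dtau^2) = (0, 0)

E = 4, F = 0, G = 25 at the point
E_u = 0, E_v = 0, F_u = 0, F_v = 0, G_u = 0, G_v = 0
EG - F^2 = 100;  g^inv = (1/100) * [[25, 0], [0, 4]]
first-kind symbols [ij,l] = (1/2)(d_i g_jl + d_j g_il - d_l g_ij): [uu,u] = E_u/2 = 0, [uu,v] = F_u - E_v/2 = 0, [uv,u] = E_v/2 = 0, [uv,v] = G_u/2 = 0, [vv,u] = F_v - G_u/2 = 0, [vv,v] = G_v/2 = 0
Gamma^u_ij = (G*[ij,u] - F*[ij,v])/(EG - F^2), Gamma^v_ij = (E*[ij,v] - F*[ij,u])/(EG - F^2)
Gamma_uuu = 0, Gamma_uuv = 0, Gamma_uvv = 0, Gamma_vuu = 0, Gamma_vuv = 0, Gamma_vvv = 0
d^2u/dtau^2 = -(Gamma_uuu*(3/4)^2 + 2*Gamma_uuv*(3/4)*(3/4) + Gamma_uvv*(3/4)^2) = 0
d^2v/dtau^2 = -(Gamma_vuu*(3/4)^2 + 2*Gamma_vuv*(3/4)*(3/4) + Gamma_vvv*(3/4)^2) = 0


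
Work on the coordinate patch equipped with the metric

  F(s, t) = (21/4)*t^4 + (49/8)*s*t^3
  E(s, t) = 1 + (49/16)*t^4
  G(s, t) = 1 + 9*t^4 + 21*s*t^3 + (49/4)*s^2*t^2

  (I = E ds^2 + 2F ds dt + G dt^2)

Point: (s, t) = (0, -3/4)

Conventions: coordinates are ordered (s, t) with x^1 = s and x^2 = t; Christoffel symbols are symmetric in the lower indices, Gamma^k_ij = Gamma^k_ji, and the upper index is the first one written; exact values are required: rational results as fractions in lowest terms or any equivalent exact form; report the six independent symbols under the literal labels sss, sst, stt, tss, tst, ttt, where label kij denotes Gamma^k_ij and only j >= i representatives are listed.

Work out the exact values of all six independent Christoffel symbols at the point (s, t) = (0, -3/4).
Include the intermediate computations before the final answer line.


E = 8065/4096, F = 1701/1024, G = 985/256 at the point
E_s = 0, E_t = -1323/256, F_s = -1323/512, F_t = -567/64, G_s = -567/64, G_t = -243/16
EG - F^2 = 19729/4096;  g^inv = (4096/19729) * [[985/256, -1701/1024], [-1701/1024, 8065/4096]]
first-kind symbols [ij,l] = (1/2)(d_i g_jl + d_j g_il - d_l g_ij): [ss,s] = E_s/2 = 0, [ss,t] = F_s - E_t/2 = 0, [st,s] = E_t/2 = -1323/512, [st,t] = G_s/2 = -567/128, [tt,s] = F_t - G_s/2 = -567/128, [tt,t] = G_t/2 = -243/32
Gamma^s_ij = (G*[ij,s] - F*[ij,t])/(EG - F^2), Gamma^t_ij = (E*[ij,t] - F*[ij,s])/(EG - F^2)

Answer: Gamma_sss = 0, Gamma_sst = -10584/19729, Gamma_stt = -18144/19729, Gamma_tss = 0, Gamma_tst = -18144/19729, Gamma_ttt = -31104/19729


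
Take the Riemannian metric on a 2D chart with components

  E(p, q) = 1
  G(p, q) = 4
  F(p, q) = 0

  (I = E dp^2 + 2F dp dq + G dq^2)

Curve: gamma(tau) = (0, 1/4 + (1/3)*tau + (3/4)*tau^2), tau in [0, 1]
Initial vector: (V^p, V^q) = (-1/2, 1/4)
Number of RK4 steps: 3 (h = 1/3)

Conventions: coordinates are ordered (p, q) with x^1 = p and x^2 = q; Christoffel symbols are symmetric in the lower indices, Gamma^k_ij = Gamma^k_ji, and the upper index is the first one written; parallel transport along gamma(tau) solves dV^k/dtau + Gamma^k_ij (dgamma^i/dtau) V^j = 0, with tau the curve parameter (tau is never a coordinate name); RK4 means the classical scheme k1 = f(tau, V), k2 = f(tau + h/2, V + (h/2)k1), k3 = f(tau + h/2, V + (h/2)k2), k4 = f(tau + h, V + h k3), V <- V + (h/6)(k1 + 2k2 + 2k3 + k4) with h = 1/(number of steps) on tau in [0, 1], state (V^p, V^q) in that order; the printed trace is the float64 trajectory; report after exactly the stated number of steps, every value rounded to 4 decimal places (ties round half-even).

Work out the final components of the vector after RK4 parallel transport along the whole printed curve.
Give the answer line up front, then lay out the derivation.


Answer: V^p = -0.5000, V^q = 0.2500

gamma'(tau) = (0, 1/3 + (3/2)*tau); f(tau, V)^k = -Gamma^k_ij(gamma(tau)) gamma'^i(tau) V^j; h = 1/3; intermediate values shown to 6 dp
curve data and Christoffel symbols at the stage parameters:
  tau = 0.000000: gamma = (0.000000, 0.250000), gamma' = (0.000000, 0.333333); Gamma_ppp = 0.000000, Gamma_ppq = 0.000000, Gamma_pqq = 0.000000, Gamma_qpp = 0.000000, Gamma_qpq = 0.000000, Gamma_qqq = 0.000000
  tau = 0.166667: gamma = (0.000000, 0.326389), gamma' = (0.000000, 0.583333); Gamma_ppp = 0.000000, Gamma_ppq = 0.000000, Gamma_pqq = 0.000000, Gamma_qpp = 0.000000, Gamma_qpq = 0.000000, Gamma_qqq = 0.000000
  tau = 0.333333: gamma = (0.000000, 0.444444), gamma' = (0.000000, 0.833333); Gamma_ppp = 0.000000, Gamma_ppq = 0.000000, Gamma_pqq = 0.000000, Gamma_qpp = 0.000000, Gamma_qpq = 0.000000, Gamma_qqq = 0.000000
  tau = 0.500000: gamma = (0.000000, 0.604167), gamma' = (0.000000, 1.083333); Gamma_ppp = 0.000000, Gamma_ppq = 0.000000, Gamma_pqq = 0.000000, Gamma_qpp = 0.000000, Gamma_qpq = 0.000000, Gamma_qqq = 0.000000
  tau = 0.666667: gamma = (0.000000, 0.805556), gamma' = (0.000000, 1.333333); Gamma_ppp = 0.000000, Gamma_ppq = 0.000000, Gamma_pqq = 0.000000, Gamma_qpp = 0.000000, Gamma_qpq = 0.000000, Gamma_qqq = 0.000000
  tau = 0.833333: gamma = (0.000000, 1.048611), gamma' = (0.000000, 1.583333); Gamma_ppp = 0.000000, Gamma_ppq = 0.000000, Gamma_pqq = 0.000000, Gamma_qpp = 0.000000, Gamma_qpq = 0.000000, Gamma_qqq = 0.000000
  tau = 1.000000: gamma = (0.000000, 1.333333), gamma' = (0.000000, 1.833333); Gamma_ppp = 0.000000, Gamma_ppq = 0.000000, Gamma_pqq = 0.000000, Gamma_qpp = 0.000000, Gamma_qpq = 0.000000, Gamma_qqq = 0.000000
step 0: V^p = -0.5000, V^q = 0.2500
step 1: k1 = (0.000000, 0.000000), k2 = (0.000000, 0.000000), k3 = (0.000000, 0.000000), k4 = (0.000000, 0.000000); V <- V + (h/6)(k1 + 2k2 + 2k3 + k4): V^p = -0.5000, V^q = 0.2500
step 2: k1 = (0.000000, 0.000000), k2 = (0.000000, 0.000000), k3 = (0.000000, 0.000000), k4 = (0.000000, 0.000000); V <- V + (h/6)(k1 + 2k2 + 2k3 + k4): V^p = -0.5000, V^q = 0.2500
step 3: k1 = (0.000000, 0.000000), k2 = (0.000000, 0.000000), k3 = (0.000000, 0.000000), k4 = (0.000000, 0.000000); V <- V + (h/6)(k1 + 2k2 + 2k3 + k4): V^p = -0.5000, V^q = 0.2500


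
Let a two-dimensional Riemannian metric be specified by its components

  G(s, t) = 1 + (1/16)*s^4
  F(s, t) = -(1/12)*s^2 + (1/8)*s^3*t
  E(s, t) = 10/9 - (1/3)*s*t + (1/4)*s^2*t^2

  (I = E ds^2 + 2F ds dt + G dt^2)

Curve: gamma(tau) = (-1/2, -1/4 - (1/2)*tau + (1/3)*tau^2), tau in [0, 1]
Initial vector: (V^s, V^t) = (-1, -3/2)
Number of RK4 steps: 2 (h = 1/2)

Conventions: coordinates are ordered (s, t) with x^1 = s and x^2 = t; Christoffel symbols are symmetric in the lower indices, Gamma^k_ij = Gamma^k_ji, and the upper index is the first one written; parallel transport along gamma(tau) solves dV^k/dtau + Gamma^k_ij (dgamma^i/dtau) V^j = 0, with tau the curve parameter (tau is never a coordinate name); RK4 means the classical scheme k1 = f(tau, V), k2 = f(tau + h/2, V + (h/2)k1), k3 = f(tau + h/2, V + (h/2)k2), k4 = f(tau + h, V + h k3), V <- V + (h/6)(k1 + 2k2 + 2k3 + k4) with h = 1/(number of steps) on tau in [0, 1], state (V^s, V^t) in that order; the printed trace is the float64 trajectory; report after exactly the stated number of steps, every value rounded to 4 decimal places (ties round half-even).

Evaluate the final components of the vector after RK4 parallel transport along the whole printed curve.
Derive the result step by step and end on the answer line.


gamma'(tau) = (0, -1/2 + (2/3)*tau); f(tau, V)^k = -Gamma^k_ij(gamma(tau)) gamma'^i(tau) V^j; h = 1/2; intermediate values shown to 6 dp
curve data and Christoffel symbols at the stage parameters:
  tau = 0.000000: gamma = (-0.500000, -0.250000), gamma' = (0.000000, -0.500000); Gamma_sss = 0.031426, Gamma_sst = 0.062853, Gamma_stt = 0.000000, Gamma_tss = -0.007252, Gamma_tst = -0.014504, Gamma_ttt = 0.000000
  tau = 0.250000: gamma = (-0.500000, -0.354167), gamma' = (0.000000, -0.333333); Gamma_sss = 0.040748, Gamma_sst = 0.057526, Gamma_stt = 0.000000, Gamma_tss = -0.010404, Gamma_tst = -0.014688, Gamma_ttt = 0.000000
  tau = 0.500000: gamma = (-0.500000, -0.416667), gamma' = (0.000000, -0.166667); Gamma_sss = 0.045193, Gamma_sst = 0.054232, Gamma_stt = 0.000000, Gamma_tss = -0.012325, Gamma_tst = -0.014790, Gamma_ttt = 0.000000
  tau = 0.750000: gamma = (-0.500000, -0.437500), gamma' = (0.000000, 0.000000); Gamma_sss = 0.046478, Gamma_sst = 0.053118, Gamma_stt = 0.000000, Gamma_tss = -0.012971, Gamma_tst = -0.014824, Gamma_ttt = 0.000000
  tau = 1.000000: gamma = (-0.500000, -0.416667), gamma' = (0.000000, 0.166667); Gamma_sss = 0.045193, Gamma_sst = 0.054232, Gamma_stt = 0.000000, Gamma_tss = -0.012325, Gamma_tst = -0.014790, Gamma_ttt = 0.000000
step 0: V^s = -1.0000, V^t = -1.5000
step 1: k1 = (-0.031426, 0.007252), k2 = (-0.019326, 0.004934), k3 = (-0.019268, 0.004919), k4 = (-0.009126, 0.002489); V <- V + (h/6)(k1 + 2k2 + 2k3 + k4): V^s = -1.0098, V^t = -1.4975
step 2: k1 = (-0.009127, 0.002489), k2 = (0.000000, 0.000000), k3 = (0.000000, 0.000000), k4 = (0.009127, -0.002489); V <- V + (h/6)(k1 + 2k2 + 2k3 + k4): V^s = -1.0098, V^t = -1.4975

Answer: V^s = -1.0098, V^t = -1.4975


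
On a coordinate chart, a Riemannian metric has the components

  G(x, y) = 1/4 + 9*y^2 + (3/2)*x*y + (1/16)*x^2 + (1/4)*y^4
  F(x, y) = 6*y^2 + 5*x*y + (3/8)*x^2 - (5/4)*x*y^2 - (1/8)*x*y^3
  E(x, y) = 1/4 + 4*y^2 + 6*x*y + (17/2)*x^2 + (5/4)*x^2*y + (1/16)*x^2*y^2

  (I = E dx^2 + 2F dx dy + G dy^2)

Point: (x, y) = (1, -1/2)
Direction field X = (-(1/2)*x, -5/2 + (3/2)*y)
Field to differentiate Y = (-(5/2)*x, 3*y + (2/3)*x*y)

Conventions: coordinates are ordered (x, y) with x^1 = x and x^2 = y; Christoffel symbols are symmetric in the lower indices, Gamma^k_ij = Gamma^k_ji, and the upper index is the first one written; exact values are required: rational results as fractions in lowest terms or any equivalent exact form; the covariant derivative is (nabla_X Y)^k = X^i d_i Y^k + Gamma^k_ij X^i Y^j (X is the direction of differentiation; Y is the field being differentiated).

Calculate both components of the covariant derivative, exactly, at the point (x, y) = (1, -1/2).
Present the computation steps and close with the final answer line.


E = 393/64, F = -59/64, G = 117/64 at the point
E_x = 409/32, E_y = 51/16, F_x = -131/64, F_y = 5/32, G_x = -5/8, G_y = -61/8
EG - F^2 = 10625/1024;  g^inv = (1024/10625) * [[117/64, 59/64], [59/64, 393/64]]
first-kind symbols [ij,l] = (1/2)(d_i g_jl + d_j g_il - d_l g_ij): [xx,x] = E_x/2 = 409/64, [xx,y] = F_x - E_y/2 = -233/64, [xy,x] = E_y/2 = 51/32, [xy,y] = G_x/2 = -5/16, [yy,x] = F_y - G_x/2 = 15/32, [yy,y] = G_y/2 = -61/16
Gamma^x_ij = (G*[ij,x] - F*[ij,y])/(EG - F^2), Gamma^y_ij = (E*[ij,y] - F*[ij,x])/(EG - F^2)
Gamma_xxx = 17053/21250, Gamma_xxy = 5377/21250, Gamma_xyy = -5443/21250, Gamma_yxx = -33719/21250, Gamma_yxy = -921/21250, Gamma_yyy = -47061/21250
X = (-1/2, -13/4), Y = (-5/2, -11/6) at the point

Answer: (nabla_X Y)^x = 30751/10200, (nabla_X Y)^y = -92891/3400


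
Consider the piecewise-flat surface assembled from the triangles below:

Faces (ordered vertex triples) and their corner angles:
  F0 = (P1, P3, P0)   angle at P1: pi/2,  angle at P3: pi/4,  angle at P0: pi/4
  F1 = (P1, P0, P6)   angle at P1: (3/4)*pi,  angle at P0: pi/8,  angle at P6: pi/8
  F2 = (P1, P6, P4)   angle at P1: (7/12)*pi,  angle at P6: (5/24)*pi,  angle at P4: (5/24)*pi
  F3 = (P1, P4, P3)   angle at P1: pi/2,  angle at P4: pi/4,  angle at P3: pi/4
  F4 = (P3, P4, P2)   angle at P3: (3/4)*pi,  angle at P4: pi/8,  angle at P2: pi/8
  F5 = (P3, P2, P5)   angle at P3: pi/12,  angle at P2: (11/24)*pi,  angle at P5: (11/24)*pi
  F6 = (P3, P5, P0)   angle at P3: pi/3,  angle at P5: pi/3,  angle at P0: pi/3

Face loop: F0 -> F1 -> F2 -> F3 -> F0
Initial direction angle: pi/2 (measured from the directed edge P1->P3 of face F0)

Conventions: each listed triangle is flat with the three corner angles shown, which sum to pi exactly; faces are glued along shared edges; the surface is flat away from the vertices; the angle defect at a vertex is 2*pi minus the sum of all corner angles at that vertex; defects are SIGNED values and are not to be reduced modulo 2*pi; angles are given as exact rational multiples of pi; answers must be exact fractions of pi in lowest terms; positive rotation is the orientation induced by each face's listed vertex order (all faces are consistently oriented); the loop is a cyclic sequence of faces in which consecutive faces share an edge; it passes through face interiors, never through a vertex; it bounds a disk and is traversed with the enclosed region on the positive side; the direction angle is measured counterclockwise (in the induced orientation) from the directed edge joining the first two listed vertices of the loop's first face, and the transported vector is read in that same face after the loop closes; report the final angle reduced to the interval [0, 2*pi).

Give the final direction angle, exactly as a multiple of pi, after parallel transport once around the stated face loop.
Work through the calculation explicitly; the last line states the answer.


enclosed vertex P1: corner angles sum to (7/3)*pi, defect = 2*pi - (7/3)*pi = -pi/3
by Gauss-Bonnet the loop rotates the vector by the enclosed defect sum (positive orientation, mod 2*pi)
final angle = pi/2 - pi/3 = pi/6 (mod 2*pi)

Answer: final direction angle = pi/6
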